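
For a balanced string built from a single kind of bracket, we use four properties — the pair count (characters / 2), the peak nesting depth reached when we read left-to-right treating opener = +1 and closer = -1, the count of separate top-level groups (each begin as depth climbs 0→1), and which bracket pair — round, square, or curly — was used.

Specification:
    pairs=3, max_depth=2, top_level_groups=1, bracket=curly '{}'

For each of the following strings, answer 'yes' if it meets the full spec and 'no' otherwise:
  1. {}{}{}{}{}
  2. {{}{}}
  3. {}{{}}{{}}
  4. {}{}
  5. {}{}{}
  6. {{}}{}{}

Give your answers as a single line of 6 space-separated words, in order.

Answer: no yes no no no no

Derivation:
String 1 '{}{}{}{}{}': depth seq [1 0 1 0 1 0 1 0 1 0]
  -> pairs=5 depth=1 groups=5 -> no
String 2 '{{}{}}': depth seq [1 2 1 2 1 0]
  -> pairs=3 depth=2 groups=1 -> yes
String 3 '{}{{}}{{}}': depth seq [1 0 1 2 1 0 1 2 1 0]
  -> pairs=5 depth=2 groups=3 -> no
String 4 '{}{}': depth seq [1 0 1 0]
  -> pairs=2 depth=1 groups=2 -> no
String 5 '{}{}{}': depth seq [1 0 1 0 1 0]
  -> pairs=3 depth=1 groups=3 -> no
String 6 '{{}}{}{}': depth seq [1 2 1 0 1 0 1 0]
  -> pairs=4 depth=2 groups=3 -> no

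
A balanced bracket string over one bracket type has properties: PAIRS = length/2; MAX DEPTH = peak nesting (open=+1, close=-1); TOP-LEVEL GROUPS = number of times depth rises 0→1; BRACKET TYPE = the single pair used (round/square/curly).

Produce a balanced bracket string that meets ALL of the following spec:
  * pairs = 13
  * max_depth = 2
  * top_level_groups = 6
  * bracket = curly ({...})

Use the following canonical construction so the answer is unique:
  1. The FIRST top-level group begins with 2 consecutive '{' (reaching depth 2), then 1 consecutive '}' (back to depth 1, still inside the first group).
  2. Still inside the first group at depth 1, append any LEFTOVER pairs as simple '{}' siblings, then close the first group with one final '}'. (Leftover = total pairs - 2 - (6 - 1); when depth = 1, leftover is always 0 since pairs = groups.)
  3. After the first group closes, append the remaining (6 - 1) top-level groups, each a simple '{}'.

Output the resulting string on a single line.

Answer: {{}{}{}{}{}{}{}}{}{}{}{}{}

Derivation:
Spec: pairs=13 depth=2 groups=6
Leftover pairs = 13 - 2 - (6-1) = 6
First group: deep chain of depth 2 + 6 sibling pairs
Remaining 5 groups: simple '{}' each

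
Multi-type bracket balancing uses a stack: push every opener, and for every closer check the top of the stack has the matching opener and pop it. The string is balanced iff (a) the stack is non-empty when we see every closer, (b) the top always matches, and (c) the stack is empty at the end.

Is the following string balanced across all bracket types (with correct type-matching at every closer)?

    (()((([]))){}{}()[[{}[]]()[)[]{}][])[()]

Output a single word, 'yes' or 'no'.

pos 0: push '('; stack = (
pos 1: push '('; stack = ((
pos 2: ')' matches '('; pop; stack = (
pos 3: push '('; stack = ((
pos 4: push '('; stack = (((
pos 5: push '('; stack = ((((
pos 6: push '['; stack = (((([
pos 7: ']' matches '['; pop; stack = ((((
pos 8: ')' matches '('; pop; stack = (((
pos 9: ')' matches '('; pop; stack = ((
pos 10: ')' matches '('; pop; stack = (
pos 11: push '{'; stack = ({
pos 12: '}' matches '{'; pop; stack = (
pos 13: push '{'; stack = ({
pos 14: '}' matches '{'; pop; stack = (
pos 15: push '('; stack = ((
pos 16: ')' matches '('; pop; stack = (
pos 17: push '['; stack = ([
pos 18: push '['; stack = ([[
pos 19: push '{'; stack = ([[{
pos 20: '}' matches '{'; pop; stack = ([[
pos 21: push '['; stack = ([[[
pos 22: ']' matches '['; pop; stack = ([[
pos 23: ']' matches '['; pop; stack = ([
pos 24: push '('; stack = ([(
pos 25: ')' matches '('; pop; stack = ([
pos 26: push '['; stack = ([[
pos 27: saw closer ')' but top of stack is '[' (expected ']') → INVALID
Verdict: type mismatch at position 27: ')' closes '[' → no

Answer: no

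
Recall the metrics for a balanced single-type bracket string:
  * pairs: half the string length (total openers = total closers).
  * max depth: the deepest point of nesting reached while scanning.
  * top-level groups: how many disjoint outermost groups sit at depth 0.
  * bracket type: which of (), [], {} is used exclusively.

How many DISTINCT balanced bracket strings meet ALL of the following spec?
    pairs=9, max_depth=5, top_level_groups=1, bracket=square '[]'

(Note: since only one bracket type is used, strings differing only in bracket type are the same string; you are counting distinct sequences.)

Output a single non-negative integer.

Spec: pairs=9 depth=5 groups=1
Count(depth <= 5) = 1094
Count(depth <= 4) = 610
Count(depth == 5) = 1094 - 610 = 484

Answer: 484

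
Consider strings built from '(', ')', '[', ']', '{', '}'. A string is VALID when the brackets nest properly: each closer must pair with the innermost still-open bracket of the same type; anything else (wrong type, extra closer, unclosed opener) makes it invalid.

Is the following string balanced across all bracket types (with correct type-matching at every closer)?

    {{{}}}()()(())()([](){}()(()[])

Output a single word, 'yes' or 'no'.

pos 0: push '{'; stack = {
pos 1: push '{'; stack = {{
pos 2: push '{'; stack = {{{
pos 3: '}' matches '{'; pop; stack = {{
pos 4: '}' matches '{'; pop; stack = {
pos 5: '}' matches '{'; pop; stack = (empty)
pos 6: push '('; stack = (
pos 7: ')' matches '('; pop; stack = (empty)
pos 8: push '('; stack = (
pos 9: ')' matches '('; pop; stack = (empty)
pos 10: push '('; stack = (
pos 11: push '('; stack = ((
pos 12: ')' matches '('; pop; stack = (
pos 13: ')' matches '('; pop; stack = (empty)
pos 14: push '('; stack = (
pos 15: ')' matches '('; pop; stack = (empty)
pos 16: push '('; stack = (
pos 17: push '['; stack = ([
pos 18: ']' matches '['; pop; stack = (
pos 19: push '('; stack = ((
pos 20: ')' matches '('; pop; stack = (
pos 21: push '{'; stack = ({
pos 22: '}' matches '{'; pop; stack = (
pos 23: push '('; stack = ((
pos 24: ')' matches '('; pop; stack = (
pos 25: push '('; stack = ((
pos 26: push '('; stack = (((
pos 27: ')' matches '('; pop; stack = ((
pos 28: push '['; stack = (([
pos 29: ']' matches '['; pop; stack = ((
pos 30: ')' matches '('; pop; stack = (
end: stack still non-empty (() → INVALID
Verdict: unclosed openers at end: ( → no

Answer: no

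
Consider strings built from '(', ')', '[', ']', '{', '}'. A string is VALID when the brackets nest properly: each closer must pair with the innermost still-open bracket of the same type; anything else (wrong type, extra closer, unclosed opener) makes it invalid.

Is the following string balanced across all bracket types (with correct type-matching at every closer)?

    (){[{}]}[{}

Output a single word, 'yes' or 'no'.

Answer: no

Derivation:
pos 0: push '('; stack = (
pos 1: ')' matches '('; pop; stack = (empty)
pos 2: push '{'; stack = {
pos 3: push '['; stack = {[
pos 4: push '{'; stack = {[{
pos 5: '}' matches '{'; pop; stack = {[
pos 6: ']' matches '['; pop; stack = {
pos 7: '}' matches '{'; pop; stack = (empty)
pos 8: push '['; stack = [
pos 9: push '{'; stack = [{
pos 10: '}' matches '{'; pop; stack = [
end: stack still non-empty ([) → INVALID
Verdict: unclosed openers at end: [ → no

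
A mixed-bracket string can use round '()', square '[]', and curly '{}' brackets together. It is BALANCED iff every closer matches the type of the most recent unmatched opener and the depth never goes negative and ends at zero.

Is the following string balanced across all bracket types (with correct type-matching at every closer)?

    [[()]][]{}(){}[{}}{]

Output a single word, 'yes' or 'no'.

pos 0: push '['; stack = [
pos 1: push '['; stack = [[
pos 2: push '('; stack = [[(
pos 3: ')' matches '('; pop; stack = [[
pos 4: ']' matches '['; pop; stack = [
pos 5: ']' matches '['; pop; stack = (empty)
pos 6: push '['; stack = [
pos 7: ']' matches '['; pop; stack = (empty)
pos 8: push '{'; stack = {
pos 9: '}' matches '{'; pop; stack = (empty)
pos 10: push '('; stack = (
pos 11: ')' matches '('; pop; stack = (empty)
pos 12: push '{'; stack = {
pos 13: '}' matches '{'; pop; stack = (empty)
pos 14: push '['; stack = [
pos 15: push '{'; stack = [{
pos 16: '}' matches '{'; pop; stack = [
pos 17: saw closer '}' but top of stack is '[' (expected ']') → INVALID
Verdict: type mismatch at position 17: '}' closes '[' → no

Answer: no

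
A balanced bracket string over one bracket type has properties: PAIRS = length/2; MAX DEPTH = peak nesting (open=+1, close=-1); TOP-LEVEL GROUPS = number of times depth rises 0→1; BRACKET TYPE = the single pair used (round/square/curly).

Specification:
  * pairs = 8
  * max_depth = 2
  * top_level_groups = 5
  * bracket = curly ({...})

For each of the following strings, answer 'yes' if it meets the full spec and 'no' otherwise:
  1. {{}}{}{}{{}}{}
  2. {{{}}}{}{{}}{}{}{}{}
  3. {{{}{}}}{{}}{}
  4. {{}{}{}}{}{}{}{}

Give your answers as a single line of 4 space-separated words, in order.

String 1 '{{}}{}{}{{}}{}': depth seq [1 2 1 0 1 0 1 0 1 2 1 0 1 0]
  -> pairs=7 depth=2 groups=5 -> no
String 2 '{{{}}}{}{{}}{}{}{}{}': depth seq [1 2 3 2 1 0 1 0 1 2 1 0 1 0 1 0 1 0 1 0]
  -> pairs=10 depth=3 groups=7 -> no
String 3 '{{{}{}}}{{}}{}': depth seq [1 2 3 2 3 2 1 0 1 2 1 0 1 0]
  -> pairs=7 depth=3 groups=3 -> no
String 4 '{{}{}{}}{}{}{}{}': depth seq [1 2 1 2 1 2 1 0 1 0 1 0 1 0 1 0]
  -> pairs=8 depth=2 groups=5 -> yes

Answer: no no no yes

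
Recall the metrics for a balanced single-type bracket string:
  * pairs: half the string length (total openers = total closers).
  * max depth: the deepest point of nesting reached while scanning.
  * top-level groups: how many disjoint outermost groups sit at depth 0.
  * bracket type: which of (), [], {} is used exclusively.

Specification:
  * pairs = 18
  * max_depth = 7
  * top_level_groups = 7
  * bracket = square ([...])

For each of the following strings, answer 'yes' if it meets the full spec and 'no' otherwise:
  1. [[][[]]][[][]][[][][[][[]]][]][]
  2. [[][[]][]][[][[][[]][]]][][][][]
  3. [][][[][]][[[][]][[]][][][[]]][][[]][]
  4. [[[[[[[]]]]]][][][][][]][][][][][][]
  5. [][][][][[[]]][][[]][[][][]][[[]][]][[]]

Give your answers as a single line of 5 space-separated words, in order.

String 1 '[[][[]]][[][]][[][][[][[]]][]][]': depth seq [1 2 1 2 3 2 1 0 1 2 1 2 1 0 1 2 1 2 1 2 3 2 3 4 3 2 1 2 1 0 1 0]
  -> pairs=16 depth=4 groups=4 -> no
String 2 '[[][[]][]][[][[][[]][]]][][][][]': depth seq [1 2 1 2 3 2 1 2 1 0 1 2 1 2 3 2 3 4 3 2 3 2 1 0 1 0 1 0 1 0 1 0]
  -> pairs=16 depth=4 groups=6 -> no
String 3 '[][][[][]][[[][]][[]][][][[]]][][[]][]': depth seq [1 0 1 0 1 2 1 2 1 0 1 2 3 2 3 2 1 2 3 2 1 2 1 2 1 2 3 2 1 0 1 0 1 2 1 0 1 0]
  -> pairs=19 depth=3 groups=7 -> no
String 4 '[[[[[[[]]]]]][][][][][]][][][][][][]': depth seq [1 2 3 4 5 6 7 6 5 4 3 2 1 2 1 2 1 2 1 2 1 2 1 0 1 0 1 0 1 0 1 0 1 0 1 0]
  -> pairs=18 depth=7 groups=7 -> yes
String 5 '[][][][][[[]]][][[]][[][][]][[[]][]][[]]': depth seq [1 0 1 0 1 0 1 0 1 2 3 2 1 0 1 0 1 2 1 0 1 2 1 2 1 2 1 0 1 2 3 2 1 2 1 0 1 2 1 0]
  -> pairs=20 depth=3 groups=10 -> no

Answer: no no no yes no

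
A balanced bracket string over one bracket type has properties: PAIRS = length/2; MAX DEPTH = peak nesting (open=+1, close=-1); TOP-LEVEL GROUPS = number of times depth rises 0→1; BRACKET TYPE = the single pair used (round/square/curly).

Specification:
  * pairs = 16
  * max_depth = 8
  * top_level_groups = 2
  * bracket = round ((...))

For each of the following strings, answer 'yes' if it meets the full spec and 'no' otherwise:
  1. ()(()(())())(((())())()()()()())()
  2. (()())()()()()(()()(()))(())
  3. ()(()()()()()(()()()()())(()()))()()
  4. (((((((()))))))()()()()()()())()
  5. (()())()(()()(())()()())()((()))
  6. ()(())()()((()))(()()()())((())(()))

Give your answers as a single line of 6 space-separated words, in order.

String 1 '()(()(())())(((())())()()()()())()': depth seq [1 0 1 2 1 2 3 2 1 2 1 0 1 2 3 4 3 2 3 2 1 2 1 2 1 2 1 2 1 2 1 0 1 0]
  -> pairs=17 depth=4 groups=4 -> no
String 2 '(()())()()()()(()()(()))(())': depth seq [1 2 1 2 1 0 1 0 1 0 1 0 1 0 1 2 1 2 1 2 3 2 1 0 1 2 1 0]
  -> pairs=14 depth=3 groups=7 -> no
String 3 '()(()()()()()(()()()()())(()()))()()': depth seq [1 0 1 2 1 2 1 2 1 2 1 2 1 2 3 2 3 2 3 2 3 2 3 2 1 2 3 2 3 2 1 0 1 0 1 0]
  -> pairs=18 depth=3 groups=4 -> no
String 4 '(((((((()))))))()()()()()()())()': depth seq [1 2 3 4 5 6 7 8 7 6 5 4 3 2 1 2 1 2 1 2 1 2 1 2 1 2 1 2 1 0 1 0]
  -> pairs=16 depth=8 groups=2 -> yes
String 5 '(()())()(()()(())()()())()((()))': depth seq [1 2 1 2 1 0 1 0 1 2 1 2 1 2 3 2 1 2 1 2 1 2 1 0 1 0 1 2 3 2 1 0]
  -> pairs=16 depth=3 groups=5 -> no
String 6 '()(())()()((()))(()()()())((())(()))': depth seq [1 0 1 2 1 0 1 0 1 0 1 2 3 2 1 0 1 2 1 2 1 2 1 2 1 0 1 2 3 2 1 2 3 2 1 0]
  -> pairs=18 depth=3 groups=7 -> no

Answer: no no no yes no no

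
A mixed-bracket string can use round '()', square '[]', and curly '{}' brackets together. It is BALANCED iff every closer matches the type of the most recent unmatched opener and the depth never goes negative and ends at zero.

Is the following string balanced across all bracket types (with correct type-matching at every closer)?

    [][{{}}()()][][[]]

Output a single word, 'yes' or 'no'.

Answer: yes

Derivation:
pos 0: push '['; stack = [
pos 1: ']' matches '['; pop; stack = (empty)
pos 2: push '['; stack = [
pos 3: push '{'; stack = [{
pos 4: push '{'; stack = [{{
pos 5: '}' matches '{'; pop; stack = [{
pos 6: '}' matches '{'; pop; stack = [
pos 7: push '('; stack = [(
pos 8: ')' matches '('; pop; stack = [
pos 9: push '('; stack = [(
pos 10: ')' matches '('; pop; stack = [
pos 11: ']' matches '['; pop; stack = (empty)
pos 12: push '['; stack = [
pos 13: ']' matches '['; pop; stack = (empty)
pos 14: push '['; stack = [
pos 15: push '['; stack = [[
pos 16: ']' matches '['; pop; stack = [
pos 17: ']' matches '['; pop; stack = (empty)
end: stack empty → VALID
Verdict: properly nested → yes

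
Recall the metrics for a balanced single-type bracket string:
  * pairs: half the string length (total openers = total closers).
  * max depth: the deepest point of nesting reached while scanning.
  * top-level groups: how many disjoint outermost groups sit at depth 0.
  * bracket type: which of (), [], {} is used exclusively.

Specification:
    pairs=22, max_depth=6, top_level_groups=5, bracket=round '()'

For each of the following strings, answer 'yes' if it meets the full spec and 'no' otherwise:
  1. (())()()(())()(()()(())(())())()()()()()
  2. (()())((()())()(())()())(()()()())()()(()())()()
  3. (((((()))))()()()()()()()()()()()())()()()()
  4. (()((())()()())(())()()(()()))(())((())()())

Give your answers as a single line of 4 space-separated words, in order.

String 1 '(())()()(())()(()()(())(())())()()()()()': depth seq [1 2 1 0 1 0 1 0 1 2 1 0 1 0 1 2 1 2 1 2 3 2 1 2 3 2 1 2 1 0 1 0 1 0 1 0 1 0 1 0]
  -> pairs=20 depth=3 groups=11 -> no
String 2 '(()())((()())()(())()())(()()()())()()(()())()()': depth seq [1 2 1 2 1 0 1 2 3 2 3 2 1 2 1 2 3 2 1 2 1 2 1 0 1 2 1 2 1 2 1 2 1 0 1 0 1 0 1 2 1 2 1 0 1 0 1 0]
  -> pairs=24 depth=3 groups=8 -> no
String 3 '(((((()))))()()()()()()()()()()()())()()()()': depth seq [1 2 3 4 5 6 5 4 3 2 1 2 1 2 1 2 1 2 1 2 1 2 1 2 1 2 1 2 1 2 1 2 1 2 1 0 1 0 1 0 1 0 1 0]
  -> pairs=22 depth=6 groups=5 -> yes
String 4 '(()((())()()())(())()()(()()))(())((())()())': depth seq [1 2 1 2 3 4 3 2 3 2 3 2 3 2 1 2 3 2 1 2 1 2 1 2 3 2 3 2 1 0 1 2 1 0 1 2 3 2 1 2 1 2 1 0]
  -> pairs=22 depth=4 groups=3 -> no

Answer: no no yes no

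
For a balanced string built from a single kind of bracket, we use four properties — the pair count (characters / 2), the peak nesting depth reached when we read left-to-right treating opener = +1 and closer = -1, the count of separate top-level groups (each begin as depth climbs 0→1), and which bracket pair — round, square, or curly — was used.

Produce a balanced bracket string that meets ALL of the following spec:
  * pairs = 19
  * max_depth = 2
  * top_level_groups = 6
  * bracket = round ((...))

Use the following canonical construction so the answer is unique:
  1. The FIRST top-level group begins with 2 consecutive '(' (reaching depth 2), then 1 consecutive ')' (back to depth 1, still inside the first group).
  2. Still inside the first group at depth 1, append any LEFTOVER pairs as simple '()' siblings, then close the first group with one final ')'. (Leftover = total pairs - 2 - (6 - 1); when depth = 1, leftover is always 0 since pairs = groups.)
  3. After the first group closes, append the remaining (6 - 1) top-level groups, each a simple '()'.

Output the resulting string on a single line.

Spec: pairs=19 depth=2 groups=6
Leftover pairs = 19 - 2 - (6-1) = 12
First group: deep chain of depth 2 + 12 sibling pairs
Remaining 5 groups: simple '()' each

Answer: (()()()()()()()()()()()()())()()()()()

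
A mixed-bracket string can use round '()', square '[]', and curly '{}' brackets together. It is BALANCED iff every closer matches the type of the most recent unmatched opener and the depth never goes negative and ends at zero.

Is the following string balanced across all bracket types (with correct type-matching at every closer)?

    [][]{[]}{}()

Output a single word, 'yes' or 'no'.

pos 0: push '['; stack = [
pos 1: ']' matches '['; pop; stack = (empty)
pos 2: push '['; stack = [
pos 3: ']' matches '['; pop; stack = (empty)
pos 4: push '{'; stack = {
pos 5: push '['; stack = {[
pos 6: ']' matches '['; pop; stack = {
pos 7: '}' matches '{'; pop; stack = (empty)
pos 8: push '{'; stack = {
pos 9: '}' matches '{'; pop; stack = (empty)
pos 10: push '('; stack = (
pos 11: ')' matches '('; pop; stack = (empty)
end: stack empty → VALID
Verdict: properly nested → yes

Answer: yes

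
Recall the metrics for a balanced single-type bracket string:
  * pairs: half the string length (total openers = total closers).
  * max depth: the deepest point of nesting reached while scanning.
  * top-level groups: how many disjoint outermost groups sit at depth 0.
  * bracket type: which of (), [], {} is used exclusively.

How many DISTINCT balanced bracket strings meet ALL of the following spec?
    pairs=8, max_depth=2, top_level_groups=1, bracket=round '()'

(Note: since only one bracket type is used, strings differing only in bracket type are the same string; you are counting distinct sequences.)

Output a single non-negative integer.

Spec: pairs=8 depth=2 groups=1
Count(depth <= 2) = 1
Count(depth <= 1) = 0
Count(depth == 2) = 1 - 0 = 1

Answer: 1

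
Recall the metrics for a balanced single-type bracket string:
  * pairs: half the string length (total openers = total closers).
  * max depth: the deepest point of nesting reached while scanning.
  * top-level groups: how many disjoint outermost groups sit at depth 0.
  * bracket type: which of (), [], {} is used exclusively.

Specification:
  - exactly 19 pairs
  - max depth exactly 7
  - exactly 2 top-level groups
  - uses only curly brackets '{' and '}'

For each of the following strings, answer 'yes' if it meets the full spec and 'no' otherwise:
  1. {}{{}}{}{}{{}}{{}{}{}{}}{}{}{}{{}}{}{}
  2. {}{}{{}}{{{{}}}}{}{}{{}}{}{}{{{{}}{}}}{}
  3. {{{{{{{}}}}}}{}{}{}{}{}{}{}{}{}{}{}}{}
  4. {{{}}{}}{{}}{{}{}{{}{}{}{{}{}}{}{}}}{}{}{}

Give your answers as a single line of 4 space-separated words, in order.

Answer: no no yes no

Derivation:
String 1 '{}{{}}{}{}{{}}{{}{}{}{}}{}{}{}{{}}{}{}': depth seq [1 0 1 2 1 0 1 0 1 0 1 2 1 0 1 2 1 2 1 2 1 2 1 0 1 0 1 0 1 0 1 2 1 0 1 0 1 0]
  -> pairs=19 depth=2 groups=12 -> no
String 2 '{}{}{{}}{{{{}}}}{}{}{{}}{}{}{{{{}}{}}}{}': depth seq [1 0 1 0 1 2 1 0 1 2 3 4 3 2 1 0 1 0 1 0 1 2 1 0 1 0 1 0 1 2 3 4 3 2 3 2 1 0 1 0]
  -> pairs=20 depth=4 groups=11 -> no
String 3 '{{{{{{{}}}}}}{}{}{}{}{}{}{}{}{}{}{}}{}': depth seq [1 2 3 4 5 6 7 6 5 4 3 2 1 2 1 2 1 2 1 2 1 2 1 2 1 2 1 2 1 2 1 2 1 2 1 0 1 0]
  -> pairs=19 depth=7 groups=2 -> yes
String 4 '{{{}}{}}{{}}{{}{}{{}{}{}{{}{}}{}{}}}{}{}{}': depth seq [1 2 3 2 1 2 1 0 1 2 1 0 1 2 1 2 1 2 3 2 3 2 3 2 3 4 3 4 3 2 3 2 3 2 1 0 1 0 1 0 1 0]
  -> pairs=21 depth=4 groups=6 -> no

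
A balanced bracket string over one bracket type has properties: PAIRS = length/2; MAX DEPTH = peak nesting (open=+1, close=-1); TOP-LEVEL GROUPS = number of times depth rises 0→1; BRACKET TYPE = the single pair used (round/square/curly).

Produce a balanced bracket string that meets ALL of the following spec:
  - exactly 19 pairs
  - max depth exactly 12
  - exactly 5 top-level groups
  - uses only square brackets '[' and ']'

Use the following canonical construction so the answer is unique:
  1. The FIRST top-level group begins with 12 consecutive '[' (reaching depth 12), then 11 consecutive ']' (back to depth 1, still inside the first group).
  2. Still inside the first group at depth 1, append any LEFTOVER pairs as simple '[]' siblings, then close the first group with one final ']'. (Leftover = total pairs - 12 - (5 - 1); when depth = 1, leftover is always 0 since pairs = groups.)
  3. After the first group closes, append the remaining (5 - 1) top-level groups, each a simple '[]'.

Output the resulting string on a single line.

Spec: pairs=19 depth=12 groups=5
Leftover pairs = 19 - 12 - (5-1) = 3
First group: deep chain of depth 12 + 3 sibling pairs
Remaining 4 groups: simple '[]' each

Answer: [[[[[[[[[[[[]]]]]]]]]]][][][]][][][][]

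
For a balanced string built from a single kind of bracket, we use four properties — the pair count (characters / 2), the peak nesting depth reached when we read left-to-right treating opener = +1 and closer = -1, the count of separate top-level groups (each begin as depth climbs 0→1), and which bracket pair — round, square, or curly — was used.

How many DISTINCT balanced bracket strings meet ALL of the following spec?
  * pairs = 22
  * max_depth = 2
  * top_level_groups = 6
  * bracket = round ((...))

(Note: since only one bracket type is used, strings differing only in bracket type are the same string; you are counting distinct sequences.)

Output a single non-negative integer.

Spec: pairs=22 depth=2 groups=6
Count(depth <= 2) = 20349
Count(depth <= 1) = 0
Count(depth == 2) = 20349 - 0 = 20349

Answer: 20349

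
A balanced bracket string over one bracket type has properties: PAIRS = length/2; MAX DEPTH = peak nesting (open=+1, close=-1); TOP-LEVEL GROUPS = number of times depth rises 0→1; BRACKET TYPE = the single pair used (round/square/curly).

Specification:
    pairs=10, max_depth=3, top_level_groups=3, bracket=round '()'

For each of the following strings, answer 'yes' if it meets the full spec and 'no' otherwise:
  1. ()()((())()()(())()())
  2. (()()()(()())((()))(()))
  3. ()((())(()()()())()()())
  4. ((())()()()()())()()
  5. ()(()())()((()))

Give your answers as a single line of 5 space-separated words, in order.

String 1 '()()((())()()(())()())': depth seq [1 0 1 0 1 2 3 2 1 2 1 2 1 2 3 2 1 2 1 2 1 0]
  -> pairs=11 depth=3 groups=3 -> no
String 2 '(()()()(()())((()))(()))': depth seq [1 2 1 2 1 2 1 2 3 2 3 2 1 2 3 4 3 2 1 2 3 2 1 0]
  -> pairs=12 depth=4 groups=1 -> no
String 3 '()((())(()()()())()()())': depth seq [1 0 1 2 3 2 1 2 3 2 3 2 3 2 3 2 1 2 1 2 1 2 1 0]
  -> pairs=12 depth=3 groups=2 -> no
String 4 '((())()()()()())()()': depth seq [1 2 3 2 1 2 1 2 1 2 1 2 1 2 1 0 1 0 1 0]
  -> pairs=10 depth=3 groups=3 -> yes
String 5 '()(()())()((()))': depth seq [1 0 1 2 1 2 1 0 1 0 1 2 3 2 1 0]
  -> pairs=8 depth=3 groups=4 -> no

Answer: no no no yes no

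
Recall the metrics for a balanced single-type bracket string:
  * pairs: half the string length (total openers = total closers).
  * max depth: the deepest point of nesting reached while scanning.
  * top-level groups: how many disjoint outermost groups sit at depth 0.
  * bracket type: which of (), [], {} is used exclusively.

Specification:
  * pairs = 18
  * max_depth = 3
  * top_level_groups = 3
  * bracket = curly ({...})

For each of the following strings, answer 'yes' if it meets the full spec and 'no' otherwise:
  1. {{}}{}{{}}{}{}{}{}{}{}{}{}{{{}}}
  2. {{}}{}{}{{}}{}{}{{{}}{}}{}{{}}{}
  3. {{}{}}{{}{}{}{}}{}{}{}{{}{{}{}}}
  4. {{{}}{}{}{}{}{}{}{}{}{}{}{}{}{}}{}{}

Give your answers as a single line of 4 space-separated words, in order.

String 1 '{{}}{}{{}}{}{}{}{}{}{}{}{}{{{}}}': depth seq [1 2 1 0 1 0 1 2 1 0 1 0 1 0 1 0 1 0 1 0 1 0 1 0 1 0 1 2 3 2 1 0]
  -> pairs=16 depth=3 groups=12 -> no
String 2 '{{}}{}{}{{}}{}{}{{{}}{}}{}{{}}{}': depth seq [1 2 1 0 1 0 1 0 1 2 1 0 1 0 1 0 1 2 3 2 1 2 1 0 1 0 1 2 1 0 1 0]
  -> pairs=16 depth=3 groups=10 -> no
String 3 '{{}{}}{{}{}{}{}}{}{}{}{{}{{}{}}}': depth seq [1 2 1 2 1 0 1 2 1 2 1 2 1 2 1 0 1 0 1 0 1 0 1 2 1 2 3 2 3 2 1 0]
  -> pairs=16 depth=3 groups=6 -> no
String 4 '{{{}}{}{}{}{}{}{}{}{}{}{}{}{}{}}{}{}': depth seq [1 2 3 2 1 2 1 2 1 2 1 2 1 2 1 2 1 2 1 2 1 2 1 2 1 2 1 2 1 2 1 0 1 0 1 0]
  -> pairs=18 depth=3 groups=3 -> yes

Answer: no no no yes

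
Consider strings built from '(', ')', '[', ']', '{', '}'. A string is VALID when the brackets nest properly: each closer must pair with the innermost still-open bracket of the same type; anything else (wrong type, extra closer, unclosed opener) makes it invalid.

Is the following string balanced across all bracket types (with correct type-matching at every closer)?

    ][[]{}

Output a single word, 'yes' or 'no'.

pos 0: saw closer ']' but stack is empty → INVALID
Verdict: unmatched closer ']' at position 0 → no

Answer: no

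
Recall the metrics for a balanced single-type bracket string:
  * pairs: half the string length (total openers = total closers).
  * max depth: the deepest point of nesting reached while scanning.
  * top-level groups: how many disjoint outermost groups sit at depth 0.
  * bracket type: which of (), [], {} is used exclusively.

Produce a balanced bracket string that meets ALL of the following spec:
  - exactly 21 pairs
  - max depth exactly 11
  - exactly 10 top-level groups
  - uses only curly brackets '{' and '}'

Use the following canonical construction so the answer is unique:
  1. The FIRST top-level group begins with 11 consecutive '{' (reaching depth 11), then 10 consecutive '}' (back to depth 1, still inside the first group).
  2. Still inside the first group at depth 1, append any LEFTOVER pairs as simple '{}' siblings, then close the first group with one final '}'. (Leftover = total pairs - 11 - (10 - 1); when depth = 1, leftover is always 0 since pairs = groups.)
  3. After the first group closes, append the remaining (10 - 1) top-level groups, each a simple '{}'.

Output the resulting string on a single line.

Spec: pairs=21 depth=11 groups=10
Leftover pairs = 21 - 11 - (10-1) = 1
First group: deep chain of depth 11 + 1 sibling pairs
Remaining 9 groups: simple '{}' each

Answer: {{{{{{{{{{{}}}}}}}}}}{}}{}{}{}{}{}{}{}{}{}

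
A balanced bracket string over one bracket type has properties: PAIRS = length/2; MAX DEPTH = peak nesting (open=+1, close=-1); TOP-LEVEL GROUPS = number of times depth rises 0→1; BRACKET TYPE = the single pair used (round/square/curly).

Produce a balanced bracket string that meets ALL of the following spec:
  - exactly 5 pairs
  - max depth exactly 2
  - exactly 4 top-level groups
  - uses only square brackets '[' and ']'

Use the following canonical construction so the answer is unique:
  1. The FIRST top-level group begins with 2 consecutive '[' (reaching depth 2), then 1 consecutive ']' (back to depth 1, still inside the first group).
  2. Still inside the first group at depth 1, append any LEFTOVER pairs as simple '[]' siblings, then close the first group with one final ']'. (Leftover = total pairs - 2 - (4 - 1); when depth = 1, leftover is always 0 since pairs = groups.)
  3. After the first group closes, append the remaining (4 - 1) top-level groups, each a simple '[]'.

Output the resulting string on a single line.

Spec: pairs=5 depth=2 groups=4
Leftover pairs = 5 - 2 - (4-1) = 0
First group: deep chain of depth 2 + 0 sibling pairs
Remaining 3 groups: simple '[]' each

Answer: [[]][][][]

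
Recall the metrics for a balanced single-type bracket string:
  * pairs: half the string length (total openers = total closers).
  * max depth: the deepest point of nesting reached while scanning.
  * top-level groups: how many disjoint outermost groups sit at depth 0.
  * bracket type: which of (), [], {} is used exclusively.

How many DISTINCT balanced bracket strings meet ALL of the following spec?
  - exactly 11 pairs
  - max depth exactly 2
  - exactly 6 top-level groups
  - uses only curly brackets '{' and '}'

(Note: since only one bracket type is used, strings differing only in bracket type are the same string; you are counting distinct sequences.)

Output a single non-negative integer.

Spec: pairs=11 depth=2 groups=6
Count(depth <= 2) = 252
Count(depth <= 1) = 0
Count(depth == 2) = 252 - 0 = 252

Answer: 252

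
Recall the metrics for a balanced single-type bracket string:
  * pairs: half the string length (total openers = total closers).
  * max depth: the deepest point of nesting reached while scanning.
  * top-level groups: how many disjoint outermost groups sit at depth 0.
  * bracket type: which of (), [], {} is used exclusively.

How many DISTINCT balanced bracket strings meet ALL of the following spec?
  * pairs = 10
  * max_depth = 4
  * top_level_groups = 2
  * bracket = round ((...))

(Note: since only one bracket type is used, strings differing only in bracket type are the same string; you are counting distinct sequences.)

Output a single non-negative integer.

Answer: 1847

Derivation:
Spec: pairs=10 depth=4 groups=2
Count(depth <= 4) = 2551
Count(depth <= 3) = 704
Count(depth == 4) = 2551 - 704 = 1847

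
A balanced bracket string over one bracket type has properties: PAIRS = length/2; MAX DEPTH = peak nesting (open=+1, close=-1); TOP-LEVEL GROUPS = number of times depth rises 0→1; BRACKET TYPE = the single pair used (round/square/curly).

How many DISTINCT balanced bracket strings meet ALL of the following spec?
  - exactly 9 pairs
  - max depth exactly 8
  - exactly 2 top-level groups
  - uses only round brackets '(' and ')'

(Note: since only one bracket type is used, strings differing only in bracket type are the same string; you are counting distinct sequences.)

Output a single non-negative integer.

Spec: pairs=9 depth=8 groups=2
Count(depth <= 8) = 1430
Count(depth <= 7) = 1428
Count(depth == 8) = 1430 - 1428 = 2

Answer: 2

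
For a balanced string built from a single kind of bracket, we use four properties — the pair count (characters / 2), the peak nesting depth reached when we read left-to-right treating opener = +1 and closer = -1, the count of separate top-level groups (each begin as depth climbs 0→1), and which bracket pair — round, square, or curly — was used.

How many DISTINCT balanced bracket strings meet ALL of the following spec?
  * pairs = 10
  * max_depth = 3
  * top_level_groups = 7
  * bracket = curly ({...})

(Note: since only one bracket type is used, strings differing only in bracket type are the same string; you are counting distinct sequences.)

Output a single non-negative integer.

Spec: pairs=10 depth=3 groups=7
Count(depth <= 3) = 147
Count(depth <= 2) = 84
Count(depth == 3) = 147 - 84 = 63

Answer: 63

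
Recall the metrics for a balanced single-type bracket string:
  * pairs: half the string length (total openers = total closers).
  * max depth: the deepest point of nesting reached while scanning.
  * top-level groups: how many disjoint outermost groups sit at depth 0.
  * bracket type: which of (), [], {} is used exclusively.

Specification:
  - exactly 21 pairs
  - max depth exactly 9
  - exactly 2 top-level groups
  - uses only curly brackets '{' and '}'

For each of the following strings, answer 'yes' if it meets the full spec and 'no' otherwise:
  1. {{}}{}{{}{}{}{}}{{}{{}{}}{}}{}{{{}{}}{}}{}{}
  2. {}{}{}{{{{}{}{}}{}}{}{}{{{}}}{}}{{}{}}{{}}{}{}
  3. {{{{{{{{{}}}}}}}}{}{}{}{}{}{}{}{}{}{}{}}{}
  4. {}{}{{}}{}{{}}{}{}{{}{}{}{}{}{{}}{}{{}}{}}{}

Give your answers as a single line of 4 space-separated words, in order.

Answer: no no yes no

Derivation:
String 1 '{{}}{}{{}{}{}{}}{{}{{}{}}{}}{}{{{}{}}{}}{}{}': depth seq [1 2 1 0 1 0 1 2 1 2 1 2 1 2 1 0 1 2 1 2 3 2 3 2 1 2 1 0 1 0 1 2 3 2 3 2 1 2 1 0 1 0 1 0]
  -> pairs=22 depth=3 groups=8 -> no
String 2 '{}{}{}{{{{}{}{}}{}}{}{}{{{}}}{}}{{}{}}{{}}{}{}': depth seq [1 0 1 0 1 0 1 2 3 4 3 4 3 4 3 2 3 2 1 2 1 2 1 2 3 4 3 2 1 2 1 0 1 2 1 2 1 0 1 2 1 0 1 0 1 0]
  -> pairs=23 depth=4 groups=8 -> no
String 3 '{{{{{{{{{}}}}}}}}{}{}{}{}{}{}{}{}{}{}{}}{}': depth seq [1 2 3 4 5 6 7 8 9 8 7 6 5 4 3 2 1 2 1 2 1 2 1 2 1 2 1 2 1 2 1 2 1 2 1 2 1 2 1 0 1 0]
  -> pairs=21 depth=9 groups=2 -> yes
String 4 '{}{}{{}}{}{{}}{}{}{{}{}{}{}{}{{}}{}{{}}{}}{}': depth seq [1 0 1 0 1 2 1 0 1 0 1 2 1 0 1 0 1 0 1 2 1 2 1 2 1 2 1 2 1 2 3 2 1 2 1 2 3 2 1 2 1 0 1 0]
  -> pairs=22 depth=3 groups=9 -> no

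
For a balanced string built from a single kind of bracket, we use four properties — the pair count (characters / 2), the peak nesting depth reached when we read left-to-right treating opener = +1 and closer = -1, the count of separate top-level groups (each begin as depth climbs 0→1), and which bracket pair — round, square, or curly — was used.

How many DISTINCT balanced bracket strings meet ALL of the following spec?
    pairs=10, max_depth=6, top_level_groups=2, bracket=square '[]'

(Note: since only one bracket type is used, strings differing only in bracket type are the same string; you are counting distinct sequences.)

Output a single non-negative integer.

Spec: pairs=10 depth=6 groups=2
Count(depth <= 6) = 4656
Count(depth <= 5) = 4012
Count(depth == 6) = 4656 - 4012 = 644

Answer: 644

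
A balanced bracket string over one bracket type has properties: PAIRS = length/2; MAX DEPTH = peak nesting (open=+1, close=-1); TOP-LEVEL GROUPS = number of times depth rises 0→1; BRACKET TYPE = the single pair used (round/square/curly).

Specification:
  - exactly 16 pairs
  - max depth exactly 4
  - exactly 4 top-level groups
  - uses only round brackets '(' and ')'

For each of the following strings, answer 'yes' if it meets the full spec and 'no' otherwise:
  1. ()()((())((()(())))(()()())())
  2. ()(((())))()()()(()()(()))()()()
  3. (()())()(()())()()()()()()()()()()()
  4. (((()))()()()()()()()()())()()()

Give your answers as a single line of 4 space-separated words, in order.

Answer: no no no yes

Derivation:
String 1 '()()((())((()(())))(()()())())': depth seq [1 0 1 0 1 2 3 2 1 2 3 4 3 4 5 4 3 2 1 2 3 2 3 2 3 2 1 2 1 0]
  -> pairs=15 depth=5 groups=3 -> no
String 2 '()(((())))()()()(()()(()))()()()': depth seq [1 0 1 2 3 4 3 2 1 0 1 0 1 0 1 0 1 2 1 2 1 2 3 2 1 0 1 0 1 0 1 0]
  -> pairs=16 depth=4 groups=9 -> no
String 3 '(()())()(()())()()()()()()()()()()()': depth seq [1 2 1 2 1 0 1 0 1 2 1 2 1 0 1 0 1 0 1 0 1 0 1 0 1 0 1 0 1 0 1 0 1 0 1 0]
  -> pairs=18 depth=2 groups=14 -> no
String 4 '(((()))()()()()()()()()())()()()': depth seq [1 2 3 4 3 2 1 2 1 2 1 2 1 2 1 2 1 2 1 2 1 2 1 2 1 0 1 0 1 0 1 0]
  -> pairs=16 depth=4 groups=4 -> yes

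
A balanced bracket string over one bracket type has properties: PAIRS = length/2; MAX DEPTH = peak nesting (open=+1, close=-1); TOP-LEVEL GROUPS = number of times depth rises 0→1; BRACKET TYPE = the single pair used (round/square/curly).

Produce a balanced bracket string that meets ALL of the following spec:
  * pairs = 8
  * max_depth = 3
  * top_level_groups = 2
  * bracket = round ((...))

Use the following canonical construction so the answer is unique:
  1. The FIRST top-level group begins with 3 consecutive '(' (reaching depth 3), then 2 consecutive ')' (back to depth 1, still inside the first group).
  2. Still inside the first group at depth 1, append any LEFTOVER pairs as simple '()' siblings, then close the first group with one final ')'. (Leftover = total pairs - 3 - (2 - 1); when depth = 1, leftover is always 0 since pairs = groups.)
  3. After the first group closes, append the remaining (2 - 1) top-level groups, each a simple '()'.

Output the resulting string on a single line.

Spec: pairs=8 depth=3 groups=2
Leftover pairs = 8 - 3 - (2-1) = 4
First group: deep chain of depth 3 + 4 sibling pairs
Remaining 1 groups: simple '()' each

Answer: ((())()()()())()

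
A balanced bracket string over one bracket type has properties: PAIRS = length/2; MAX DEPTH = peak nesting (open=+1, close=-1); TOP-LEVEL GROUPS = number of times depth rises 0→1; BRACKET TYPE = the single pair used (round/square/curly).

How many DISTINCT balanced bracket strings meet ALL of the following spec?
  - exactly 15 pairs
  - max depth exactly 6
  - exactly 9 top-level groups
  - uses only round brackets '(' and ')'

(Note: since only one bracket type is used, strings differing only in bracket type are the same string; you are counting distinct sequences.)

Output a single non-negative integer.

Spec: pairs=15 depth=6 groups=9
Count(depth <= 6) = 23247
Count(depth <= 5) = 23094
Count(depth == 6) = 23247 - 23094 = 153

Answer: 153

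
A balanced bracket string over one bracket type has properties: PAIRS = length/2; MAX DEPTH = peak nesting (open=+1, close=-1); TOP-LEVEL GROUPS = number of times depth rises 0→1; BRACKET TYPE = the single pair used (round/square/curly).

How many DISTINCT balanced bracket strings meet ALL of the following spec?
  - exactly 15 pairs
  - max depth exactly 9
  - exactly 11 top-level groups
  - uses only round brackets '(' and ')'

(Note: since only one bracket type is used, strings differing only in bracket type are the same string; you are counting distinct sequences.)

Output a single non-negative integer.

Answer: 0

Derivation:
Spec: pairs=15 depth=9 groups=11
Count(depth <= 9) = 2244
Count(depth <= 8) = 2244
Count(depth == 9) = 2244 - 2244 = 0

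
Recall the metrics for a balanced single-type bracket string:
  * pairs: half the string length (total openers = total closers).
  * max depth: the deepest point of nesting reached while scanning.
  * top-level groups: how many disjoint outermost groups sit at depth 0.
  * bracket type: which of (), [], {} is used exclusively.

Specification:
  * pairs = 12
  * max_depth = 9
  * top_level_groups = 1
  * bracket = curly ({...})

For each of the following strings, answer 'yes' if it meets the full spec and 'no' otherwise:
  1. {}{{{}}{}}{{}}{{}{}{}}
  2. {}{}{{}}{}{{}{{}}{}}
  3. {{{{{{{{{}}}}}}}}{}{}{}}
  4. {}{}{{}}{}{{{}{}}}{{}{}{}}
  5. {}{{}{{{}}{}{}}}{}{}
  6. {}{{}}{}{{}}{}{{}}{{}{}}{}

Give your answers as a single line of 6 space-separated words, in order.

Answer: no no yes no no no

Derivation:
String 1 '{}{{{}}{}}{{}}{{}{}{}}': depth seq [1 0 1 2 3 2 1 2 1 0 1 2 1 0 1 2 1 2 1 2 1 0]
  -> pairs=11 depth=3 groups=4 -> no
String 2 '{}{}{{}}{}{{}{{}}{}}': depth seq [1 0 1 0 1 2 1 0 1 0 1 2 1 2 3 2 1 2 1 0]
  -> pairs=10 depth=3 groups=5 -> no
String 3 '{{{{{{{{{}}}}}}}}{}{}{}}': depth seq [1 2 3 4 5 6 7 8 9 8 7 6 5 4 3 2 1 2 1 2 1 2 1 0]
  -> pairs=12 depth=9 groups=1 -> yes
String 4 '{}{}{{}}{}{{{}{}}}{{}{}{}}': depth seq [1 0 1 0 1 2 1 0 1 0 1 2 3 2 3 2 1 0 1 2 1 2 1 2 1 0]
  -> pairs=13 depth=3 groups=6 -> no
String 5 '{}{{}{{{}}{}{}}}{}{}': depth seq [1 0 1 2 1 2 3 4 3 2 3 2 3 2 1 0 1 0 1 0]
  -> pairs=10 depth=4 groups=4 -> no
String 6 '{}{{}}{}{{}}{}{{}}{{}{}}{}': depth seq [1 0 1 2 1 0 1 0 1 2 1 0 1 0 1 2 1 0 1 2 1 2 1 0 1 0]
  -> pairs=13 depth=2 groups=8 -> no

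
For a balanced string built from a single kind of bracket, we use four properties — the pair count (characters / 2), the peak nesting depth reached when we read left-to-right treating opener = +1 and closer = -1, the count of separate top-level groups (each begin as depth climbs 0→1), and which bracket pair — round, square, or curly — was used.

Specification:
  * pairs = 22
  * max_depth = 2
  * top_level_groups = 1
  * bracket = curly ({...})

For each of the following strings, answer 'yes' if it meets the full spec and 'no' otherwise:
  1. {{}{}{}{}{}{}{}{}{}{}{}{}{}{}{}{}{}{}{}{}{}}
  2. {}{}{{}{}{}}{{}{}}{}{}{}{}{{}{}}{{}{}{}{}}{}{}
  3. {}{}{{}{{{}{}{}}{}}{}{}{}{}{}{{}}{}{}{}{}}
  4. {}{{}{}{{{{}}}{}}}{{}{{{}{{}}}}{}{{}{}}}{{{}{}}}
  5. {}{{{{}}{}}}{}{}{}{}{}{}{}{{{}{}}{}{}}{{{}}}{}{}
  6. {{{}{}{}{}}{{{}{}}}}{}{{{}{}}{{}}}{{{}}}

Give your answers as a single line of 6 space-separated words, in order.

Answer: yes no no no no no

Derivation:
String 1 '{{}{}{}{}{}{}{}{}{}{}{}{}{}{}{}{}{}{}{}{}{}}': depth seq [1 2 1 2 1 2 1 2 1 2 1 2 1 2 1 2 1 2 1 2 1 2 1 2 1 2 1 2 1 2 1 2 1 2 1 2 1 2 1 2 1 2 1 0]
  -> pairs=22 depth=2 groups=1 -> yes
String 2 '{}{}{{}{}{}}{{}{}}{}{}{}{}{{}{}}{{}{}{}{}}{}{}': depth seq [1 0 1 0 1 2 1 2 1 2 1 0 1 2 1 2 1 0 1 0 1 0 1 0 1 0 1 2 1 2 1 0 1 2 1 2 1 2 1 2 1 0 1 0 1 0]
  -> pairs=23 depth=2 groups=12 -> no
String 3 '{}{}{{}{{{}{}{}}{}}{}{}{}{}{}{{}}{}{}{}{}}': depth seq [1 0 1 0 1 2 1 2 3 4 3 4 3 4 3 2 3 2 1 2 1 2 1 2 1 2 1 2 1 2 3 2 1 2 1 2 1 2 1 2 1 0]
  -> pairs=21 depth=4 groups=3 -> no
String 4 '{}{{}{}{{{{}}}{}}}{{}{{{}{{}}}}{}{{}{}}}{{{}{}}}': depth seq [1 0 1 2 1 2 1 2 3 4 5 4 3 2 3 2 1 0 1 2 1 2 3 4 3 4 5 4 3 2 1 2 1 2 3 2 3 2 1 0 1 2 3 2 3 2 1 0]
  -> pairs=24 depth=5 groups=4 -> no
String 5 '{}{{{{}}{}}}{}{}{}{}{}{}{}{{{}{}}{}{}}{{{}}}{}{}': depth seq [1 0 1 2 3 4 3 2 3 2 1 0 1 0 1 0 1 0 1 0 1 0 1 0 1 0 1 2 3 2 3 2 1 2 1 2 1 0 1 2 3 2 1 0 1 0 1 0]
  -> pairs=24 depth=4 groups=13 -> no
String 6 '{{{}{}{}{}}{{{}{}}}}{}{{{}{}}{{}}}{{{}}}': depth seq [1 2 3 2 3 2 3 2 3 2 1 2 3 4 3 4 3 2 1 0 1 0 1 2 3 2 3 2 1 2 3 2 1 0 1 2 3 2 1 0]
  -> pairs=20 depth=4 groups=4 -> no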